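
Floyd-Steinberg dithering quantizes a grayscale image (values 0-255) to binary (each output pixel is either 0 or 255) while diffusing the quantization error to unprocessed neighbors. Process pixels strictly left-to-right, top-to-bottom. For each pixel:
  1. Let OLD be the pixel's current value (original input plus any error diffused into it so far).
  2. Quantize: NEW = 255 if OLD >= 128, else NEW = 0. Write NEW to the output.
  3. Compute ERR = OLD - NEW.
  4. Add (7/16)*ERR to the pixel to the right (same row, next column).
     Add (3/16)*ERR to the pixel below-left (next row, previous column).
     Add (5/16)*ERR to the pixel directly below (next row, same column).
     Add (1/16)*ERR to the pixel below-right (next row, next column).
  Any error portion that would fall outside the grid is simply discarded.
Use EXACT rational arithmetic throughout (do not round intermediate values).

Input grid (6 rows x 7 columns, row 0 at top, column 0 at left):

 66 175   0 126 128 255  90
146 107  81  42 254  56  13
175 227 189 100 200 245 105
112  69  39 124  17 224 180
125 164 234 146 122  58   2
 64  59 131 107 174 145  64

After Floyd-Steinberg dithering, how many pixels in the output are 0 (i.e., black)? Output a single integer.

Answer: 22

Derivation:
(0,0): OLD=66 → NEW=0, ERR=66
(0,1): OLD=1631/8 → NEW=255, ERR=-409/8
(0,2): OLD=-2863/128 → NEW=0, ERR=-2863/128
(0,3): OLD=238007/2048 → NEW=0, ERR=238007/2048
(0,4): OLD=5860353/32768 → NEW=255, ERR=-2495487/32768
(0,5): OLD=116225031/524288 → NEW=255, ERR=-17468409/524288
(0,6): OLD=632695857/8388608 → NEW=0, ERR=632695857/8388608
(1,0): OLD=20101/128 → NEW=255, ERR=-12539/128
(1,1): OLD=49251/1024 → NEW=0, ERR=49251/1024
(1,2): OLD=3723999/32768 → NEW=0, ERR=3723999/32768
(1,3): OLD=14727315/131072 → NEW=0, ERR=14727315/131072
(1,4): OLD=2351956857/8388608 → NEW=255, ERR=212861817/8388608
(1,5): OLD=4433997833/67108864 → NEW=0, ERR=4433997833/67108864
(1,6): OLD=68068506471/1073741824 → NEW=0, ERR=68068506471/1073741824
(2,0): OLD=2513393/16384 → NEW=255, ERR=-1664527/16384
(2,1): OLD=111552171/524288 → NEW=255, ERR=-22141269/524288
(2,2): OLD=1930322241/8388608 → NEW=255, ERR=-208772799/8388608
(2,3): OLD=9132516601/67108864 → NEW=255, ERR=-7980243719/67108864
(2,4): OLD=94121755113/536870912 → NEW=255, ERR=-42780327447/536870912
(2,5): OLD=4196315024451/17179869184 → NEW=255, ERR=-184551617469/17179869184
(2,6): OLD=34150902869765/274877906944 → NEW=0, ERR=34150902869765/274877906944
(3,0): OLD=606775969/8388608 → NEW=0, ERR=606775969/8388608
(3,1): OLD=5129298637/67108864 → NEW=0, ERR=5129298637/67108864
(3,2): OLD=21327648023/536870912 → NEW=0, ERR=21327648023/536870912
(3,3): OLD=188383308833/2147483648 → NEW=0, ERR=188383308833/2147483648
(3,4): OLD=5780940076705/274877906944 → NEW=0, ERR=5780940076705/274877906944
(3,5): OLD=545707025291571/2199023255552 → NEW=255, ERR=-15043904874189/2199023255552
(3,6): OLD=7570293149625005/35184372088832 → NEW=255, ERR=-1401721733027155/35184372088832
(4,0): OLD=173876662671/1073741824 → NEW=255, ERR=-99927502449/1073741824
(4,1): OLD=2733983132163/17179869184 → NEW=255, ERR=-1646883509757/17179869184
(4,2): OLD=62039969203341/274877906944 → NEW=255, ERR=-8053897067379/274877906944
(4,3): OLD=367282702410271/2199023255552 → NEW=255, ERR=-193468227755489/2199023255552
(4,4): OLD=1658613098619853/17592186044416 → NEW=0, ERR=1658613098619853/17592186044416
(4,5): OLD=51202963419915693/562949953421312 → NEW=0, ERR=51202963419915693/562949953421312
(4,6): OLD=260446164158927051/9007199254740992 → NEW=0, ERR=260446164158927051/9007199254740992
(5,0): OLD=4657335319225/274877906944 → NEW=0, ERR=4657335319225/274877906944
(5,1): OLD=55296139390035/2199023255552 → NEW=0, ERR=55296139390035/2199023255552
(5,2): OLD=1941432032078357/17592186044416 → NEW=0, ERR=1941432032078357/17592186044416
(5,3): OLD=20214753752958217/140737488355328 → NEW=255, ERR=-15673305777650423/140737488355328
(5,4): OLD=1497859228284239139/9007199254740992 → NEW=255, ERR=-798976581674713821/9007199254740992
(5,5): OLD=10515325835919753011/72057594037927936 → NEW=255, ERR=-7859360643751870669/72057594037927936
(5,6): OLD=35743277672681402525/1152921504606846976 → NEW=0, ERR=35743277672681402525/1152921504606846976
Output grid:
  Row 0: .#..##.  (4 black, running=4)
  Row 1: #...#..  (5 black, running=9)
  Row 2: ######.  (1 black, running=10)
  Row 3: .....##  (5 black, running=15)
  Row 4: ####...  (3 black, running=18)
  Row 5: ...###.  (4 black, running=22)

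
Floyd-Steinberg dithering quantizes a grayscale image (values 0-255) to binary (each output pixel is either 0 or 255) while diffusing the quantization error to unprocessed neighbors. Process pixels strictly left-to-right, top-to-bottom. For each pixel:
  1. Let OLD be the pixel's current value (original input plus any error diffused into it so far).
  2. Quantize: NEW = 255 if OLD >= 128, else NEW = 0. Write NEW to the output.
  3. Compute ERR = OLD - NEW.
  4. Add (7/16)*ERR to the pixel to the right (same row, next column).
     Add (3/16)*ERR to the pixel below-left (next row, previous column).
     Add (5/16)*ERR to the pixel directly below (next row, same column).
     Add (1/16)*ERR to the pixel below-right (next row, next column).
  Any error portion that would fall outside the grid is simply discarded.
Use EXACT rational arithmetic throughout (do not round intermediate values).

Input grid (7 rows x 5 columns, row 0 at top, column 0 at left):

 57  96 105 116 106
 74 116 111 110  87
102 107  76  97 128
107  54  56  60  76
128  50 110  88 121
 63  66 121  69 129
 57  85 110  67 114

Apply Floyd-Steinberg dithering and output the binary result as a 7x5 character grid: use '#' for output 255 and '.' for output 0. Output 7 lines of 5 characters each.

(0,0): OLD=57 → NEW=0, ERR=57
(0,1): OLD=1935/16 → NEW=0, ERR=1935/16
(0,2): OLD=40425/256 → NEW=255, ERR=-24855/256
(0,3): OLD=301151/4096 → NEW=0, ERR=301151/4096
(0,4): OLD=9054873/65536 → NEW=255, ERR=-7656807/65536
(1,0): OLD=29309/256 → NEW=0, ERR=29309/256
(1,1): OLD=387563/2048 → NEW=255, ERR=-134677/2048
(1,2): OLD=4799431/65536 → NEW=0, ERR=4799431/65536
(1,3): OLD=35924539/262144 → NEW=255, ERR=-30922181/262144
(1,4): OLD=14586705/4194304 → NEW=0, ERR=14586705/4194304
(2,0): OLD=4110665/32768 → NEW=0, ERR=4110665/32768
(2,1): OLD=170100019/1048576 → NEW=255, ERR=-97286861/1048576
(2,2): OLD=537994073/16777216 → NEW=0, ERR=537994073/16777216
(2,3): OLD=21312794619/268435456 → NEW=0, ERR=21312794619/268435456
(2,4): OLD=671948808477/4294967296 → NEW=255, ERR=-423267852003/4294967296
(3,0): OLD=2161007929/16777216 → NEW=255, ERR=-2117182151/16777216
(3,1): OLD=-2194533307/134217728 → NEW=0, ERR=-2194533307/134217728
(3,2): OLD=291867175559/4294967296 → NEW=0, ERR=291867175559/4294967296
(3,3): OLD=842398166159/8589934592 → NEW=0, ERR=842398166159/8589934592
(3,4): OLD=12791478534763/137438953472 → NEW=0, ERR=12791478534763/137438953472
(4,0): OLD=183607020983/2147483648 → NEW=0, ERR=183607020983/2147483648
(4,1): OLD=5988949697463/68719476736 → NEW=0, ERR=5988949697463/68719476736
(4,2): OLD=205312255916953/1099511627776 → NEW=255, ERR=-75063209165927/1099511627776
(4,3): OLD=1943518215866295/17592186044416 → NEW=0, ERR=1943518215866295/17592186044416
(4,4): OLD=57574877399595393/281474976710656 → NEW=255, ERR=-14201241661621887/281474976710656
(5,0): OLD=116613204999557/1099511627776 → NEW=0, ERR=116613204999557/1099511627776
(5,1): OLD=1162654928485455/8796093022208 → NEW=255, ERR=-1080348792177585/8796093022208
(5,2): OLD=20292258128378439/281474976710656 → NEW=0, ERR=20292258128378439/281474976710656
(5,3): OLD=136613932981293481/1125899906842624 → NEW=0, ERR=136613932981293481/1125899906842624
(5,4): OLD=3120515271175235443/18014398509481984 → NEW=255, ERR=-1473156348742670477/18014398509481984
(6,0): OLD=9445518659703221/140737488355328 → NEW=0, ERR=9445518659703221/140737488355328
(6,1): OLD=432917177678945563/4503599627370496 → NEW=0, ERR=432917177678945563/4503599627370496
(6,2): OLD=13666364852375565273/72057594037927936 → NEW=255, ERR=-4708321627296058407/72057594037927936
(6,3): OLD=75520889867553087123/1152921504606846976 → NEW=0, ERR=75520889867553087123/1152921504606846976
(6,4): OLD=2300057689250950465989/18446744073709551616 → NEW=0, ERR=2300057689250950465989/18446744073709551616
Row 0: ..#.#
Row 1: .#.#.
Row 2: .#..#
Row 3: #....
Row 4: ..#.#
Row 5: .#..#
Row 6: ..#..

Answer: ..#.#
.#.#.
.#..#
#....
..#.#
.#..#
..#..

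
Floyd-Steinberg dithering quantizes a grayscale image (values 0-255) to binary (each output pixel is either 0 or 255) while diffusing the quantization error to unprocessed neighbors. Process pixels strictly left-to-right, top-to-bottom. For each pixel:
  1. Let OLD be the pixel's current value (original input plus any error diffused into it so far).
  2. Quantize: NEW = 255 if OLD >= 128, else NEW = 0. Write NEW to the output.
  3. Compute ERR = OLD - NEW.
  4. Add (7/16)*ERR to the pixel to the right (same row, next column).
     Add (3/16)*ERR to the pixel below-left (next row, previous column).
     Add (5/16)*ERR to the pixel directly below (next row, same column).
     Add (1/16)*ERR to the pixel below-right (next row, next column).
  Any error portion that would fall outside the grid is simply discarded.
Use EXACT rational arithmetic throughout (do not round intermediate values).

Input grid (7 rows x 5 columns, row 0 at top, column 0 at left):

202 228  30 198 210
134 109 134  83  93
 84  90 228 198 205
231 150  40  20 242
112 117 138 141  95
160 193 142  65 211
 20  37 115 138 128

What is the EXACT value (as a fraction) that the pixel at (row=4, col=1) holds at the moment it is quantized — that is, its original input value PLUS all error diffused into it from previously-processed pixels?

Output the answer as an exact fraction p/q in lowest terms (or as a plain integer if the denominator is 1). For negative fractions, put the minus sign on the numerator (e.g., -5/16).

Answer: 11344074144725/68719476736

Derivation:
(0,0): OLD=202 → NEW=255, ERR=-53
(0,1): OLD=3277/16 → NEW=255, ERR=-803/16
(0,2): OLD=2059/256 → NEW=0, ERR=2059/256
(0,3): OLD=825421/4096 → NEW=255, ERR=-219059/4096
(0,4): OLD=12229147/65536 → NEW=255, ERR=-4482533/65536
(1,0): OLD=27655/256 → NEW=0, ERR=27655/256
(1,1): OLD=284209/2048 → NEW=255, ERR=-238031/2048
(1,2): OLD=4751365/65536 → NEW=0, ERR=4751365/65536
(1,3): OLD=22461537/262144 → NEW=0, ERR=22461537/262144
(1,4): OLD=443630595/4194304 → NEW=0, ERR=443630595/4194304
(2,0): OLD=3144619/32768 → NEW=0, ERR=3144619/32768
(2,1): OLD=121645321/1048576 → NEW=0, ERR=121645321/1048576
(2,2): OLD=5204498267/16777216 → NEW=255, ERR=926308187/16777216
(2,3): OLD=73361986017/268435456 → NEW=255, ERR=4910944737/268435456
(2,4): OLD=1079807313127/4294967296 → NEW=255, ERR=-15409347353/4294967296
(3,0): OLD=4743611899/16777216 → NEW=255, ERR=465421819/16777216
(3,1): OLD=28821933151/134217728 → NEW=255, ERR=-5403587489/134217728
(3,2): OLD=216127158341/4294967296 → NEW=0, ERR=216127158341/4294967296
(3,3): OLD=433882759485/8589934592 → NEW=0, ERR=433882759485/8589934592
(3,4): OLD=36300462814673/137438953472 → NEW=255, ERR=1253529679313/137438953472
(4,0): OLD=242924278869/2147483648 → NEW=0, ERR=242924278869/2147483648
(4,1): OLD=11344074144725/68719476736 → NEW=255, ERR=-6179392422955/68719476736
Target (4,1): original=117, with diffused error = 11344074144725/68719476736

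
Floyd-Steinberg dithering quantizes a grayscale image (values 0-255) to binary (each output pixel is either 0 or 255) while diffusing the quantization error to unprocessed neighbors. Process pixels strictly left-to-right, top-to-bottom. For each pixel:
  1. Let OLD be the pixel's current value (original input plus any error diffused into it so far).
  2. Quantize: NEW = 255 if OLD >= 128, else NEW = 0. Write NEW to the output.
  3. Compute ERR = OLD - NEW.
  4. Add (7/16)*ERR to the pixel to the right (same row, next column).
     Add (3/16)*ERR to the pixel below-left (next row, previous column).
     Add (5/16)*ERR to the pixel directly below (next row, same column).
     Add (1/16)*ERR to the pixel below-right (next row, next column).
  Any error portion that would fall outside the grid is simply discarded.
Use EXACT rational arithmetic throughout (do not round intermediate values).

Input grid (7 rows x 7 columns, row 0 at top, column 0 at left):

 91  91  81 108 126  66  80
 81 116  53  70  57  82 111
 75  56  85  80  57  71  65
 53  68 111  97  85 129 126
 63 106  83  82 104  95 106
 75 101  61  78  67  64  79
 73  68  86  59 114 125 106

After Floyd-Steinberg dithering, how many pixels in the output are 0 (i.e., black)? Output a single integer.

Answer: 34

Derivation:
(0,0): OLD=91 → NEW=0, ERR=91
(0,1): OLD=2093/16 → NEW=255, ERR=-1987/16
(0,2): OLD=6827/256 → NEW=0, ERR=6827/256
(0,3): OLD=490157/4096 → NEW=0, ERR=490157/4096
(0,4): OLD=11688635/65536 → NEW=255, ERR=-5023045/65536
(0,5): OLD=34044701/1048576 → NEW=0, ERR=34044701/1048576
(0,6): OLD=1580490187/16777216 → NEW=0, ERR=1580490187/16777216
(1,0): OLD=22055/256 → NEW=0, ERR=22055/256
(1,1): OLD=257169/2048 → NEW=0, ERR=257169/2048
(1,2): OLD=8581733/65536 → NEW=255, ERR=-8129947/65536
(1,3): OLD=10595457/262144 → NEW=0, ERR=10595457/262144
(1,4): OLD=1078744803/16777216 → NEW=0, ERR=1078744803/16777216
(1,5): OLD=17871034067/134217728 → NEW=255, ERR=-16354486573/134217728
(1,6): OLD=191466608125/2147483648 → NEW=0, ERR=191466608125/2147483648
(2,0): OLD=4111307/32768 → NEW=0, ERR=4111307/32768
(2,1): OLD=138681833/1048576 → NEW=255, ERR=-128705047/1048576
(2,2): OLD=133548283/16777216 → NEW=0, ERR=133548283/16777216
(2,3): OLD=13477594339/134217728 → NEW=0, ERR=13477594339/134217728
(2,4): OLD=108130467347/1073741824 → NEW=0, ERR=108130467347/1073741824
(2,5): OLD=3357488200305/34359738368 → NEW=0, ERR=3357488200305/34359738368
(2,6): OLD=70367125392167/549755813888 → NEW=0, ERR=70367125392167/549755813888
(3,0): OLD=1160886427/16777216 → NEW=0, ERR=1160886427/16777216
(3,1): OLD=9294523135/134217728 → NEW=0, ERR=9294523135/134217728
(3,2): OLD=166366407597/1073741824 → NEW=255, ERR=-107437757523/1073741824
(3,3): OLD=446606318475/4294967296 → NEW=0, ERR=446606318475/4294967296
(3,4): OLD=102562801542299/549755813888 → NEW=255, ERR=-37624930999141/549755813888
(3,5): OLD=703192357176705/4398046511104 → NEW=255, ERR=-418309503154815/4398046511104
(3,6): OLD=9182738749627679/70368744177664 → NEW=255, ERR=-8761291015676641/70368744177664
(4,0): OLD=209610496309/2147483648 → NEW=0, ERR=209610496309/2147483648
(4,1): OLD=5356934509489/34359738368 → NEW=255, ERR=-3404798774351/34359738368
(4,2): OLD=17704049494527/549755813888 → NEW=0, ERR=17704049494527/549755813888
(4,3): OLD=481576546628773/4398046511104 → NEW=0, ERR=481576546628773/4398046511104
(4,4): OLD=4193392170783391/35184372088832 → NEW=0, ERR=4193392170783391/35184372088832
(4,5): OLD=101103357073711583/1125899906842624 → NEW=0, ERR=101103357073711583/1125899906842624
(4,6): OLD=1809259227459307465/18014398509481984 → NEW=0, ERR=1809259227459307465/18014398509481984
(5,0): OLD=47786129423267/549755813888 → NEW=0, ERR=47786129423267/549755813888
(5,1): OLD=528648417398241/4398046511104 → NEW=0, ERR=528648417398241/4398046511104
(5,2): OLD=4855054846587831/35184372088832 → NEW=255, ERR=-4116960036064329/35184372088832
(5,3): OLD=24033836829781427/281474976710656 → NEW=0, ERR=24033836829781427/281474976710656
(5,4): OLD=2977448545852616081/18014398509481984 → NEW=255, ERR=-1616223074065289839/18014398509481984
(5,5): OLD=11398122797484233985/144115188075855872 → NEW=0, ERR=11398122797484233985/144115188075855872
(5,6): OLD=347260056114078841327/2305843009213693952 → NEW=255, ERR=-240729911235413116433/2305843009213693952
(6,0): OLD=8634308754094875/70368744177664 → NEW=0, ERR=8634308754094875/70368744177664
(6,1): OLD=160708092685614039/1125899906842624 → NEW=255, ERR=-126396383559255081/1125899906842624
(6,2): OLD=429490017941699237/18014398509481984 → NEW=0, ERR=429490017941699237/18014398509481984
(6,3): OLD=10373148671706069115/144115188075855872 → NEW=0, ERR=10373148671706069115/144115188075855872
(6,4): OLD=39666114204874099169/288230376151711744 → NEW=255, ERR=-33832631713812395551/288230376151711744
(6,5): OLD=2699842179066036023253/36893488147419103232 → NEW=0, ERR=2699842179066036023253/36893488147419103232
(6,6): OLD=65129777688807965829763/590295810358705651712 → NEW=0, ERR=65129777688807965829763/590295810358705651712
Output grid:
  Row 0: .#..#..  (5 black, running=5)
  Row 1: ..#..#.  (5 black, running=10)
  Row 2: .#.....  (6 black, running=16)
  Row 3: ..#.###  (3 black, running=19)
  Row 4: .#.....  (6 black, running=25)
  Row 5: ..#.#.#  (4 black, running=29)
  Row 6: .#..#..  (5 black, running=34)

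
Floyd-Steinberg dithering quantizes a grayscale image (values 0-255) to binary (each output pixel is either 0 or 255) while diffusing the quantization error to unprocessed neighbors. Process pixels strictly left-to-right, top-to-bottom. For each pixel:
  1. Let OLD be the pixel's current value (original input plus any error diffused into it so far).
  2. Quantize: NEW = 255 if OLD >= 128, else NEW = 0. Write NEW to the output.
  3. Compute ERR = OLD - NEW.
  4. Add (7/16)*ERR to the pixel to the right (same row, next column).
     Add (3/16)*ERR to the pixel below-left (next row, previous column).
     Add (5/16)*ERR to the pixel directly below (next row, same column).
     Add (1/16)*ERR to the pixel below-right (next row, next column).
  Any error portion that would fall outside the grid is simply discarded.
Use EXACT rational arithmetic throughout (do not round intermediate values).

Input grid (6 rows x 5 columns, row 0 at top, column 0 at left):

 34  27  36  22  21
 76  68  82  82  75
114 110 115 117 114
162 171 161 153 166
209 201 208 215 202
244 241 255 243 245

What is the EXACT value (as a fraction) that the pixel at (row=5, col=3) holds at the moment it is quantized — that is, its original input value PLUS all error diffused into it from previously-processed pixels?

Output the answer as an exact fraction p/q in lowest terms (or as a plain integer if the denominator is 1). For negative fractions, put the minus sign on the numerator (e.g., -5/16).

Answer: 96543417467918089/562949953421312

Derivation:
(0,0): OLD=34 → NEW=0, ERR=34
(0,1): OLD=335/8 → NEW=0, ERR=335/8
(0,2): OLD=6953/128 → NEW=0, ERR=6953/128
(0,3): OLD=93727/2048 → NEW=0, ERR=93727/2048
(0,4): OLD=1344217/32768 → NEW=0, ERR=1344217/32768
(1,0): OLD=12093/128 → NEW=0, ERR=12093/128
(1,1): OLD=137963/1024 → NEW=255, ERR=-123157/1024
(1,2): OLD=1885959/32768 → NEW=0, ERR=1885959/32768
(1,3): OLD=17376027/131072 → NEW=255, ERR=-16047333/131072
(1,4): OLD=77837937/2097152 → NEW=0, ERR=77837937/2097152
(2,0): OLD=1982025/16384 → NEW=0, ERR=1982025/16384
(2,1): OLD=74468595/524288 → NEW=255, ERR=-59224845/524288
(2,2): OLD=445368345/8388608 → NEW=0, ERR=445368345/8388608
(2,3): OLD=15102766779/134217728 → NEW=0, ERR=15102766779/134217728
(2,4): OLD=359008174173/2147483648 → NEW=255, ERR=-188600156067/2147483648
(3,0): OLD=1498403961/8388608 → NEW=255, ERR=-640691079/8388608
(3,1): OLD=8039654085/67108864 → NEW=0, ERR=8039654085/67108864
(3,2): OLD=524076232135/2147483648 → NEW=255, ERR=-23532098105/2147483648
(3,3): OLD=731093806751/4294967296 → NEW=255, ERR=-364122853729/4294967296
(3,4): OLD=7455860138331/68719476736 → NEW=0, ERR=7455860138331/68719476736
(4,0): OLD=222903360311/1073741824 → NEW=255, ERR=-50900804809/1073741824
(4,1): OLD=7245427587703/34359738368 → NEW=255, ERR=-1516305696137/34359738368
(4,2): OLD=97229855969369/549755813888 → NEW=255, ERR=-42957876572071/549755813888
(4,3): OLD=1530332663588727/8796093022208 → NEW=255, ERR=-712671057074313/8796093022208
(4,4): OLD=27466302132350913/140737488355328 → NEW=255, ERR=-8421757398257727/140737488355328
(5,0): OLD=121447372730821/549755813888 → NEW=255, ERR=-18740359810619/549755813888
(5,1): OLD=856218301104207/4398046511104 → NEW=255, ERR=-265283559227313/4398046511104
(5,2): OLD=26211272146226567/140737488355328 → NEW=255, ERR=-9676787384382073/140737488355328
(5,3): OLD=96543417467918089/562949953421312 → NEW=255, ERR=-47008820654516471/562949953421312
Target (5,3): original=243, with diffused error = 96543417467918089/562949953421312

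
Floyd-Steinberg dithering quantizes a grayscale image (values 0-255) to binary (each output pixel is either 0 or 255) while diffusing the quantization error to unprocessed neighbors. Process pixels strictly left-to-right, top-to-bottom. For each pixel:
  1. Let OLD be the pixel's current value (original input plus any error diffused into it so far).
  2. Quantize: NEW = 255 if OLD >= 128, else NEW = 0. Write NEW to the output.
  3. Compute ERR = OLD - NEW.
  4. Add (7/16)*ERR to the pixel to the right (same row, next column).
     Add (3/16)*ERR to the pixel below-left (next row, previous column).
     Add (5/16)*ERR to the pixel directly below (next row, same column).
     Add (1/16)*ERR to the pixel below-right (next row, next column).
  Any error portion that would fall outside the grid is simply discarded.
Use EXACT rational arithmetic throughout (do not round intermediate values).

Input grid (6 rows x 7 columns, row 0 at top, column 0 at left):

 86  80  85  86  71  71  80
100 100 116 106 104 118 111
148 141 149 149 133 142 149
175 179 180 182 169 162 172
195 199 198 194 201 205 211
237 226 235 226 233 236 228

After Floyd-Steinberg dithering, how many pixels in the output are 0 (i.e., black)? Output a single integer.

Answer: 15

Derivation:
(0,0): OLD=86 → NEW=0, ERR=86
(0,1): OLD=941/8 → NEW=0, ERR=941/8
(0,2): OLD=17467/128 → NEW=255, ERR=-15173/128
(0,3): OLD=69917/2048 → NEW=0, ERR=69917/2048
(0,4): OLD=2815947/32768 → NEW=0, ERR=2815947/32768
(0,5): OLD=56936077/524288 → NEW=0, ERR=56936077/524288
(0,6): OLD=1069641179/8388608 → NEW=0, ERR=1069641179/8388608
(1,0): OLD=19063/128 → NEW=255, ERR=-13577/128
(1,1): OLD=75265/1024 → NEW=0, ERR=75265/1024
(1,2): OLD=4091605/32768 → NEW=0, ERR=4091605/32768
(1,3): OLD=23593169/131072 → NEW=255, ERR=-9830191/131072
(1,4): OLD=1011152627/8388608 → NEW=0, ERR=1011152627/8388608
(1,5): OLD=15700226211/67108864 → NEW=255, ERR=-1412534109/67108864
(1,6): OLD=159371068717/1073741824 → NEW=255, ERR=-114433096403/1073741824
(2,0): OLD=2107547/16384 → NEW=255, ERR=-2070373/16384
(2,1): OLD=65780889/524288 → NEW=0, ERR=65780889/524288
(2,2): OLD=1958270603/8388608 → NEW=255, ERR=-180824437/8388608
(2,3): OLD=9833959027/67108864 → NEW=255, ERR=-7278801293/67108864
(2,4): OLD=61515749251/536870912 → NEW=0, ERR=61515749251/536870912
(2,5): OLD=2973887431969/17179869184 → NEW=255, ERR=-1406979209951/17179869184
(2,6): OLD=21591697220855/274877906944 → NEW=0, ERR=21591697220855/274877906944
(3,0): OLD=1334089387/8388608 → NEW=255, ERR=-805005653/8388608
(3,1): OLD=11024950287/67108864 → NEW=255, ERR=-6087810033/67108864
(3,2): OLD=65004715261/536870912 → NEW=0, ERR=65004715261/536870912
(3,3): OLD=475055883659/2147483648 → NEW=255, ERR=-72552446581/2147483648
(3,4): OLD=46149638384299/274877906944 → NEW=255, ERR=-23944227886421/274877906944
(3,5): OLD=264293379038449/2199023255552 → NEW=0, ERR=264293379038449/2199023255552
(3,6): OLD=8585340202508719/35184372088832 → NEW=255, ERR=-386674680143441/35184372088832
(4,0): OLD=158915999461/1073741824 → NEW=255, ERR=-114888165659/1073741824
(4,1): OLD=2414539573345/17179869184 → NEW=255, ERR=-1966327068575/17179869184
(4,2): OLD=47762552450255/274877906944 → NEW=255, ERR=-22331313820465/274877906944
(4,3): OLD=305958995576725/2199023255552 → NEW=255, ERR=-254791934589035/2199023255552
(4,4): OLD=2524666282045775/17592186044416 → NEW=255, ERR=-1961341159280305/17592186044416
(4,5): OLD=104864549334628399/562949953421312 → NEW=255, ERR=-38687688787806161/562949953421312
(4,6): OLD=1666430351858073849/9007199254740992 → NEW=255, ERR=-630405458100879111/9007199254740992
(5,0): OLD=50056029487283/274877906944 → NEW=255, ERR=-20037836783437/274877906944
(5,1): OLD=299991088334673/2199023255552 → NEW=255, ERR=-260759841831087/2199023255552
(5,2): OLD=2266845163347303/17592186044416 → NEW=255, ERR=-2219162277978777/17592186044416
(5,3): OLD=15287151922422371/140737488355328 → NEW=0, ERR=15287151922422371/140737488355328
(5,4): OLD=2031613293079417281/9007199254740992 → NEW=255, ERR=-265222516879535679/9007199254740992
(5,5): OLD=13082094308433294833/72057594037927936 → NEW=255, ERR=-5292592171238328847/72057594037927936
(5,6): OLD=195649715362818455551/1152921504606846976 → NEW=255, ERR=-98345268311927523329/1152921504606846976
Output grid:
  Row 0: ..#....  (6 black, running=6)
  Row 1: #..#.##  (3 black, running=9)
  Row 2: #.##.#.  (3 black, running=12)
  Row 3: ##.##.#  (2 black, running=14)
  Row 4: #######  (0 black, running=14)
  Row 5: ###.###  (1 black, running=15)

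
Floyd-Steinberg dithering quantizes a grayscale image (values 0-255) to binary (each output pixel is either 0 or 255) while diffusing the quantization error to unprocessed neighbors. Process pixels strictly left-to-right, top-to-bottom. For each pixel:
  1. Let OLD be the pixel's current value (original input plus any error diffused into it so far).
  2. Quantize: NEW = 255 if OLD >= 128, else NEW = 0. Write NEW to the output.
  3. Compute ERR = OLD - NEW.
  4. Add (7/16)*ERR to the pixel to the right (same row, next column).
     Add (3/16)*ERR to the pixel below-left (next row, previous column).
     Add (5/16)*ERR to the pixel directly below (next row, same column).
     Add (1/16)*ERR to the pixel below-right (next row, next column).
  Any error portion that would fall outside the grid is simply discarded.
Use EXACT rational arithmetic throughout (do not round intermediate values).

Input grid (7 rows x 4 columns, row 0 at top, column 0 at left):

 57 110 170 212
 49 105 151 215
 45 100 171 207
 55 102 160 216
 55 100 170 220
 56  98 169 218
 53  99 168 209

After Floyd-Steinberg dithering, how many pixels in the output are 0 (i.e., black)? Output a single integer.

Answer: 13

Derivation:
(0,0): OLD=57 → NEW=0, ERR=57
(0,1): OLD=2159/16 → NEW=255, ERR=-1921/16
(0,2): OLD=30073/256 → NEW=0, ERR=30073/256
(0,3): OLD=1078863/4096 → NEW=255, ERR=34383/4096
(1,0): OLD=11341/256 → NEW=0, ERR=11341/256
(1,1): OLD=230299/2048 → NEW=0, ERR=230299/2048
(1,2): OLD=15137335/65536 → NEW=255, ERR=-1574345/65536
(1,3): OLD=224872753/1048576 → NEW=255, ERR=-42514127/1048576
(2,0): OLD=2619097/32768 → NEW=0, ERR=2619097/32768
(2,1): OLD=176553059/1048576 → NEW=255, ERR=-90833821/1048576
(2,2): OLD=262186287/2097152 → NEW=0, ERR=262186287/2097152
(2,3): OLD=8305551123/33554432 → NEW=255, ERR=-250829037/33554432
(3,0): OLD=1069300937/16777216 → NEW=0, ERR=1069300937/16777216
(3,1): OLD=35232265943/268435456 → NEW=255, ERR=-33218775337/268435456
(3,2): OLD=593189208617/4294967296 → NEW=255, ERR=-502027451863/4294967296
(3,3): OLD=11705641744031/68719476736 → NEW=255, ERR=-5817824823649/68719476736
(4,0): OLD=222110950229/4294967296 → NEW=0, ERR=222110950229/4294967296
(4,1): OLD=2268440491263/34359738368 → NEW=0, ERR=2268440491263/34359738368
(4,2): OLD=152555466493343/1099511627776 → NEW=255, ERR=-127819998589537/1099511627776
(4,3): OLD=2381595926075913/17592186044416 → NEW=255, ERR=-2104411515250167/17592186044416
(5,0): OLD=46476085060677/549755813888 → NEW=0, ERR=46476085060677/549755813888
(5,1): OLD=2411050309294339/17592186044416 → NEW=255, ERR=-2074957132031741/17592186044416
(5,2): OLD=552099319952871/8796093022208 → NEW=0, ERR=552099319952871/8796093022208
(5,3): OLD=56523757848579775/281474976710656 → NEW=255, ERR=-15252361212637505/281474976710656
(6,0): OLD=16129475979277865/281474976710656 → NEW=0, ERR=16129475979277865/281474976710656
(6,1): OLD=469563414668627119/4503599627370496 → NEW=0, ERR=469563414668627119/4503599627370496
(6,2): OLD=15542691596124906905/72057594037927936 → NEW=255, ERR=-2831994883546716775/72057594037927936
(6,3): OLD=206136405554881913391/1152921504606846976 → NEW=255, ERR=-87858578119864065489/1152921504606846976
Output grid:
  Row 0: .#.#  (2 black, running=2)
  Row 1: ..##  (2 black, running=4)
  Row 2: .#.#  (2 black, running=6)
  Row 3: .###  (1 black, running=7)
  Row 4: ..##  (2 black, running=9)
  Row 5: .#.#  (2 black, running=11)
  Row 6: ..##  (2 black, running=13)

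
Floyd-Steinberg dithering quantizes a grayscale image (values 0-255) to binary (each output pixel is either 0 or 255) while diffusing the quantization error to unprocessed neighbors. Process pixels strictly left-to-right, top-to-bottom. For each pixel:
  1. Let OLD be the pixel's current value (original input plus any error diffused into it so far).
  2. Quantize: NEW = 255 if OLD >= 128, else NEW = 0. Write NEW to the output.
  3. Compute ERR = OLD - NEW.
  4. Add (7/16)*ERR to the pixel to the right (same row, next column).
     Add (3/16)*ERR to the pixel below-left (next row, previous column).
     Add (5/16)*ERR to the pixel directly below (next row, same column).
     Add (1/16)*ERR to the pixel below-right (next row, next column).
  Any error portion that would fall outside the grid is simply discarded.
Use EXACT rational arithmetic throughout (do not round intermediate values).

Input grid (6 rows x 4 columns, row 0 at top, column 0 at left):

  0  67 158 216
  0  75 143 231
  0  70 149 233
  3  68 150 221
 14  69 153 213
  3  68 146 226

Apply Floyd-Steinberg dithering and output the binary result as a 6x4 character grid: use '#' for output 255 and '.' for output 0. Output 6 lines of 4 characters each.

(0,0): OLD=0 → NEW=0, ERR=0
(0,1): OLD=67 → NEW=0, ERR=67
(0,2): OLD=2997/16 → NEW=255, ERR=-1083/16
(0,3): OLD=47715/256 → NEW=255, ERR=-17565/256
(1,0): OLD=201/16 → NEW=0, ERR=201/16
(1,1): OLD=11359/128 → NEW=0, ERR=11359/128
(1,2): OLD=622571/4096 → NEW=255, ERR=-421909/4096
(1,3): OLD=10503005/65536 → NEW=255, ERR=-6208675/65536
(2,0): OLD=42117/2048 → NEW=0, ERR=42117/2048
(2,1): OLD=5780327/65536 → NEW=0, ERR=5780327/65536
(2,2): OLD=18767147/131072 → NEW=255, ERR=-14656213/131072
(2,3): OLD=310455087/2097152 → NEW=255, ERR=-224318673/2097152
(3,0): OLD=27225429/1048576 → NEW=0, ERR=27225429/1048576
(3,1): OLD=1463669643/16777216 → NEW=0, ERR=1463669643/16777216
(3,2): OLD=37227145141/268435456 → NEW=255, ERR=-31223896139/268435456
(3,3): OLD=557040624499/4294967296 → NEW=255, ERR=-538176035981/4294967296
(4,0): OLD=10327139633/268435456 → NEW=0, ERR=10327139633/268435456
(4,1): OLD=199517156851/2147483648 → NEW=0, ERR=199517156851/2147483648
(4,2): OLD=9569579766067/68719476736 → NEW=255, ERR=-7953886801613/68719476736
(4,3): OLD=127471368814933/1099511627776 → NEW=0, ERR=127471368814933/1099511627776
(5,0): OLD=1114716270977/34359738368 → NEW=0, ERR=1114716270977/34359738368
(5,1): OLD=101077650919815/1099511627776 → NEW=0, ERR=101077650919815/1099511627776
(5,2): OLD=97633083298341/549755813888 → NEW=255, ERR=-42554649243099/549755813888
(5,3): OLD=3890163611883487/17592186044416 → NEW=255, ERR=-595843829442593/17592186044416
Row 0: ..##
Row 1: ..##
Row 2: ..##
Row 3: ..##
Row 4: ..#.
Row 5: ..##

Answer: ..##
..##
..##
..##
..#.
..##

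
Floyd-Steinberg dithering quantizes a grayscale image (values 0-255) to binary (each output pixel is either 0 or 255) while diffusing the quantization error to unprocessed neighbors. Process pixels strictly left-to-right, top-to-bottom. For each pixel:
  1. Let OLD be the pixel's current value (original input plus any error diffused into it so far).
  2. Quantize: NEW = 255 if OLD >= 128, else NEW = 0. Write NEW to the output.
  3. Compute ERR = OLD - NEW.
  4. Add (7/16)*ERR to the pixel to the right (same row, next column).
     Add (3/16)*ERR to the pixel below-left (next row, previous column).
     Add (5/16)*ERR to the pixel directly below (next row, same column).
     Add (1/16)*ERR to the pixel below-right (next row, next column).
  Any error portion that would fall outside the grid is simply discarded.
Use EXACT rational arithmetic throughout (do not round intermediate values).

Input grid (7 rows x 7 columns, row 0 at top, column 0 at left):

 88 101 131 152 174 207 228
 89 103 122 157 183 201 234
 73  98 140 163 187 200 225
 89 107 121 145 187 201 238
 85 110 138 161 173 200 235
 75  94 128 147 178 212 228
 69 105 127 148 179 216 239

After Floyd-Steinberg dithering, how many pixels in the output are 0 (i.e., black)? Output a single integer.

Answer: 18

Derivation:
(0,0): OLD=88 → NEW=0, ERR=88
(0,1): OLD=279/2 → NEW=255, ERR=-231/2
(0,2): OLD=2575/32 → NEW=0, ERR=2575/32
(0,3): OLD=95849/512 → NEW=255, ERR=-34711/512
(0,4): OLD=1182431/8192 → NEW=255, ERR=-906529/8192
(0,5): OLD=20786201/131072 → NEW=255, ERR=-12637159/131072
(0,6): OLD=389690543/2097152 → NEW=255, ERR=-145083217/2097152
(1,0): OLD=3035/32 → NEW=0, ERR=3035/32
(1,1): OLD=33021/256 → NEW=255, ERR=-32259/256
(1,2): OLD=590529/8192 → NEW=0, ERR=590529/8192
(1,3): OLD=4968685/32768 → NEW=255, ERR=-3387155/32768
(1,4): OLD=169618663/2097152 → NEW=0, ERR=169618663/2097152
(1,5): OLD=3126738839/16777216 → NEW=255, ERR=-1151451241/16777216
(1,6): OLD=47332852985/268435456 → NEW=255, ERR=-21118188295/268435456
(2,0): OLD=323631/4096 → NEW=0, ERR=323631/4096
(2,1): OLD=14762997/131072 → NEW=0, ERR=14762997/131072
(2,2): OLD=387022111/2097152 → NEW=255, ERR=-147751649/2097152
(2,3): OLD=2005626343/16777216 → NEW=0, ERR=2005626343/16777216
(2,4): OLD=32916492055/134217728 → NEW=255, ERR=-1309028585/134217728
(2,5): OLD=706907583709/4294967296 → NEW=255, ERR=-388309076771/4294967296
(2,6): OLD=10759492146907/68719476736 → NEW=255, ERR=-6763974420773/68719476736
(3,0): OLD=282716479/2097152 → NEW=255, ERR=-252057281/2097152
(3,1): OLD=1364703571/16777216 → NEW=0, ERR=1364703571/16777216
(3,2): OLD=22015045929/134217728 → NEW=255, ERR=-12210474711/134217728
(3,3): OLD=73188417103/536870912 → NEW=255, ERR=-63713665457/536870912
(3,4): OLD=8421645423935/68719476736 → NEW=0, ERR=8421645423935/68719476736
(3,5): OLD=113963241555501/549755813888 → NEW=255, ERR=-26224490985939/549755813888
(3,6): OLD=1589636163726323/8796093022208 → NEW=255, ERR=-653367556936717/8796093022208
(4,0): OLD=16828833233/268435456 → NEW=0, ERR=16828833233/268435456
(4,1): OLD=593898340637/4294967296 → NEW=255, ERR=-501318319843/4294967296
(4,2): OLD=2840619740115/68719476736 → NEW=0, ERR=2840619740115/68719476736
(4,3): OLD=87571068790017/549755813888 → NEW=255, ERR=-52616663751423/549755813888
(4,4): OLD=673178498576819/4398046511104 → NEW=255, ERR=-448323361754701/4398046511104
(4,5): OLD=18890879271078195/140737488355328 → NEW=255, ERR=-16997180259530445/140737488355328
(4,6): OLD=351209820151982421/2251799813685248 → NEW=255, ERR=-222999132337755819/2251799813685248
(5,0): OLD=4996312454311/68719476736 → NEW=0, ERR=4996312454311/68719476736
(5,1): OLD=55526427565837/549755813888 → NEW=0, ERR=55526427565837/549755813888
(5,2): OLD=703095476606955/4398046511104 → NEW=255, ERR=-418406383724565/4398046511104
(5,3): OLD=2073761868045495/35184372088832 → NEW=0, ERR=2073761868045495/35184372088832
(5,4): OLD=322692554561540221/2251799813685248 → NEW=255, ERR=-251516397928198019/2251799813685248
(5,5): OLD=1809588401764432557/18014398509481984 → NEW=0, ERR=1809588401764432557/18014398509481984
(5,6): OLD=67288040208211175811/288230376151711744 → NEW=255, ERR=-6210705710475318909/288230376151711744
(6,0): OLD=973362199402303/8796093022208 → NEW=0, ERR=973362199402303/8796093022208
(6,1): OLD=24162175570196939/140737488355328 → NEW=255, ERR=-11725883960411701/140737488355328
(6,2): OLD=176052275092614401/2251799813685248 → NEW=0, ERR=176052275092614401/2251799813685248
(6,3): OLD=3129729209988977567/18014398509481984 → NEW=255, ERR=-1463942409928928353/18014398509481984
(6,4): OLD=4721939478282321757/36028797018963968 → NEW=255, ERR=-4465403761553490083/36028797018963968
(6,5): OLD=840002425408239644017/4611686018427387904 → NEW=255, ERR=-335977509290744271503/4611686018427387904
(6,6): OLD=15249642943444790666247/73786976294838206464 → NEW=255, ERR=-3566036011738951982073/73786976294838206464
Output grid:
  Row 0: .#.####  (2 black, running=2)
  Row 1: .#.#.##  (3 black, running=5)
  Row 2: ..#.###  (3 black, running=8)
  Row 3: #.##.##  (2 black, running=10)
  Row 4: .#.####  (2 black, running=12)
  Row 5: ..#.#.#  (4 black, running=16)
  Row 6: .#.####  (2 black, running=18)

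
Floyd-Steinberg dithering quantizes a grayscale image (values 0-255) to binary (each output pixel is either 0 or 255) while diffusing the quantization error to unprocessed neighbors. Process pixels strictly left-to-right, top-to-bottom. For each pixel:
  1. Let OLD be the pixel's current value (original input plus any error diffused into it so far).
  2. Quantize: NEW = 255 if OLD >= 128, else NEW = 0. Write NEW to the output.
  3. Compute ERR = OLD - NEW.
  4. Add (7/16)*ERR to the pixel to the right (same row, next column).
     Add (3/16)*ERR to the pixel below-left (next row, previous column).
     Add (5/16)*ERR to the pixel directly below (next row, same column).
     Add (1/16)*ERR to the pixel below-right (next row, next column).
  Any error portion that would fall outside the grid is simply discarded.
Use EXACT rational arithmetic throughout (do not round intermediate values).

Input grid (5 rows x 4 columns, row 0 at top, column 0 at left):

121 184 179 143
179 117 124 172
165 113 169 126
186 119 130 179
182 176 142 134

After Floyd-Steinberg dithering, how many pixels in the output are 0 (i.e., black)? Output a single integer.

(0,0): OLD=121 → NEW=0, ERR=121
(0,1): OLD=3791/16 → NEW=255, ERR=-289/16
(0,2): OLD=43801/256 → NEW=255, ERR=-21479/256
(0,3): OLD=435375/4096 → NEW=0, ERR=435375/4096
(1,0): OLD=54637/256 → NEW=255, ERR=-10643/256
(1,1): OLD=174075/2048 → NEW=0, ERR=174075/2048
(1,2): OLD=10077335/65536 → NEW=255, ERR=-6634345/65536
(1,3): OLD=163246033/1048576 → NEW=255, ERR=-104140847/1048576
(2,0): OLD=5503225/32768 → NEW=255, ERR=-2852615/32768
(2,1): OLD=83776835/1048576 → NEW=0, ERR=83776835/1048576
(2,2): OLD=333467951/2097152 → NEW=255, ERR=-201305809/2097152
(2,3): OLD=1565010259/33554432 → NEW=0, ERR=1565010259/33554432
(3,0): OLD=2915474281/16777216 → NEW=255, ERR=-1362715799/16777216
(3,1): OLD=22815077175/268435456 → NEW=0, ERR=22815077175/268435456
(3,2): OLD=648222686921/4294967296 → NEW=255, ERR=-446993973559/4294967296
(3,3): OLD=9761160789759/68719476736 → NEW=255, ERR=-7762305777921/68719476736
(4,0): OLD=741112015477/4294967296 → NEW=255, ERR=-354104645003/4294967296
(4,1): OLD=4875632199647/34359738368 → NEW=255, ERR=-3886101084193/34359738368
(4,2): OLD=48519460503807/1099511627776 → NEW=0, ERR=48519460503807/1099511627776
(4,3): OLD=1961574234013609/17592186044416 → NEW=0, ERR=1961574234013609/17592186044416
Output grid:
  Row 0: .##.  (2 black, running=2)
  Row 1: #.##  (1 black, running=3)
  Row 2: #.#.  (2 black, running=5)
  Row 3: #.##  (1 black, running=6)
  Row 4: ##..  (2 black, running=8)

Answer: 8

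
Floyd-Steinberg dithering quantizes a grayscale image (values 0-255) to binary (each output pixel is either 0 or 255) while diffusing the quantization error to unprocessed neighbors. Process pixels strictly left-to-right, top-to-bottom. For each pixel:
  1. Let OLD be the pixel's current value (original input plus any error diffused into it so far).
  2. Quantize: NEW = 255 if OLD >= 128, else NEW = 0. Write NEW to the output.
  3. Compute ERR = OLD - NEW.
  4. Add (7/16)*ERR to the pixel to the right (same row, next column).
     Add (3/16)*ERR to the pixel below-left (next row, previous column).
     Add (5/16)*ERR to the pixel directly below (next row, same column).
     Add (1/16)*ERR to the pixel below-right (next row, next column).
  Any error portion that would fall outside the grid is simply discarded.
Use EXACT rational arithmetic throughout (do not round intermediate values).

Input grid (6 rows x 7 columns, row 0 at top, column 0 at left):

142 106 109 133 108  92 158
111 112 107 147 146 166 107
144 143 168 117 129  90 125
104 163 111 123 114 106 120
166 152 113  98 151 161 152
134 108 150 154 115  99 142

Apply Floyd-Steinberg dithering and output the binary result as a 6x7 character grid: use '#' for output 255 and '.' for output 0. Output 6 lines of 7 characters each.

Answer: #.#.#.#
.#.#.#.
#.#.#.#
.#.#..#
#.#.##.
#.#.#.#

Derivation:
(0,0): OLD=142 → NEW=255, ERR=-113
(0,1): OLD=905/16 → NEW=0, ERR=905/16
(0,2): OLD=34239/256 → NEW=255, ERR=-31041/256
(0,3): OLD=327481/4096 → NEW=0, ERR=327481/4096
(0,4): OLD=9370255/65536 → NEW=255, ERR=-7341425/65536
(0,5): OLD=45079017/1048576 → NEW=0, ERR=45079017/1048576
(0,6): OLD=2966353247/16777216 → NEW=255, ERR=-1311836833/16777216
(1,0): OLD=22091/256 → NEW=0, ERR=22091/256
(1,1): OLD=281869/2048 → NEW=255, ERR=-240371/2048
(1,2): OLD=2378001/65536 → NEW=0, ERR=2378001/65536
(1,3): OLD=41753597/262144 → NEW=255, ERR=-25093123/262144
(1,4): OLD=1378624279/16777216 → NEW=0, ERR=1378624279/16777216
(1,5): OLD=26001030855/134217728 → NEW=255, ERR=-8224489785/134217728
(1,6): OLD=125505962697/2147483648 → NEW=0, ERR=125505962697/2147483648
(2,0): OLD=4881119/32768 → NEW=255, ERR=-3474721/32768
(2,1): OLD=75630213/1048576 → NEW=0, ERR=75630213/1048576
(2,2): OLD=3114036431/16777216 → NEW=255, ERR=-1164153649/16777216
(2,3): OLD=9986357271/134217728 → NEW=0, ERR=9986357271/134217728
(2,4): OLD=182276857159/1073741824 → NEW=255, ERR=-91527307961/1073741824
(2,5): OLD=1706016754669/34359738368 → NEW=0, ERR=1706016754669/34359738368
(2,6): OLD=88596601649483/549755813888 → NEW=255, ERR=-51591130891957/549755813888
(3,0): OLD=1415765743/16777216 → NEW=0, ERR=1415765743/16777216
(3,1): OLD=27222119235/134217728 → NEW=255, ERR=-7003401405/134217728
(3,2): OLD=91210234105/1073741824 → NEW=0, ERR=91210234105/1073741824
(3,3): OLD=700490520447/4294967296 → NEW=255, ERR=-394726140033/4294967296
(3,4): OLD=33597687393007/549755813888 → NEW=0, ERR=33597687393007/549755813888
(3,5): OLD=551207819063357/4398046511104 → NEW=0, ERR=551207819063357/4398046511104
(3,6): OLD=10457428943682531/70368744177664 → NEW=255, ERR=-7486600821621789/70368744177664
(4,0): OLD=392102711073/2147483648 → NEW=255, ERR=-155505619167/2147483648
(4,1): OLD=4302348205101/34359738368 → NEW=0, ERR=4302348205101/34359738368
(4,2): OLD=95566183741379/549755813888 → NEW=255, ERR=-44621548800061/549755813888
(4,3): OLD=222267123497809/4398046511104 → NEW=0, ERR=222267123497809/4398046511104
(4,4): OLD=7387440810414243/35184372088832 → NEW=255, ERR=-1584574072237917/35184372088832
(4,5): OLD=185023175036839715/1125899906842624 → NEW=255, ERR=-102081301208029405/1125899906842624
(4,6): OLD=1565800600935532005/18014398509481984 → NEW=0, ERR=1565800600935532005/18014398509481984
(5,0): OLD=74133874142935/549755813888 → NEW=255, ERR=-66053858398505/549755813888
(5,1): OLD=329057404555037/4398046511104 → NEW=0, ERR=329057404555037/4398046511104
(5,2): OLD=6145676723639387/35184372088832 → NEW=255, ERR=-2826338159012773/35184372088832
(5,3): OLD=34095554656893671/281474976710656 → NEW=0, ERR=34095554656893671/281474976710656
(5,4): OLD=2523455987416735117/18014398509481984 → NEW=255, ERR=-2070215632501170803/18014398509481984
(5,5): OLD=4881446796344848573/144115188075855872 → NEW=0, ERR=4881446796344848573/144115188075855872
(5,6): OLD=411165452365551997555/2305843009213693952 → NEW=255, ERR=-176824514983939960205/2305843009213693952
Row 0: #.#.#.#
Row 1: .#.#.#.
Row 2: #.#.#.#
Row 3: .#.#..#
Row 4: #.#.##.
Row 5: #.#.#.#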